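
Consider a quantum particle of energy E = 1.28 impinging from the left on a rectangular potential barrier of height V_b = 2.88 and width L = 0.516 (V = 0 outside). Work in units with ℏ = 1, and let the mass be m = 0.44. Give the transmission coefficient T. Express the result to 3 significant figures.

E < V_b: inside the barrier ψ ∝ e^{±κx} with κ = √(2m(V_b − E))/ℏ = 1.187.
κL = 0.6123, sinh(κL) = 0.6513.
The exact tunnelling result is T⁻¹ = 1 + V_b² sinh²(κL) / [4E(V_b − E)] = 1.429, so T = 0.700.

T = 0.700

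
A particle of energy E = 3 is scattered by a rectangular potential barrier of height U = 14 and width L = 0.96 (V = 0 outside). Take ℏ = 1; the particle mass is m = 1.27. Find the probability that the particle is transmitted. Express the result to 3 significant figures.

Since E < U the interior solution is evanescent with decay constant κ = √(2m(U − E))/ℏ = 5.286.
κL = 5.074, sinh(κL) = 79.93.
The exact tunnelling result is T⁻¹ = 1 + U² sinh²(κL) / [4E(U − E)] = 9489, so T = 0.000105.

T = 0.000105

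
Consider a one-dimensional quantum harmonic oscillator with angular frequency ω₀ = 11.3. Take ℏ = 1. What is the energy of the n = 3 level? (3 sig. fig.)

Using E_n = (n + ½)ℏω₀: E_3 = 3.5 × 11.3 = 39.55.

E = 39.6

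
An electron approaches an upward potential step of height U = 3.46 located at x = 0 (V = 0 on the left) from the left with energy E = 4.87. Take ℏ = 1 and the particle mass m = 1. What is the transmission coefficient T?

T = 0.910

On each side the TISE gives plane waves with k = √(2m(E − V))/ℏ: k₁ = √(2·1·4.87) = 3.121, k₂ = √(2·1·1.41) = 1.679.
Matching ψ and ψ′ at x = 0 gives r = (k₁ − k₂)/(k₁ + k₂), so R = r² = 0.09019 and T = 1 − R = 0.9098.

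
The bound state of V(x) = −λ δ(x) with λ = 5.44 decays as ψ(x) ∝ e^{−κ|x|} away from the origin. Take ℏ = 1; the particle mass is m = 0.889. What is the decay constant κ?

Integrate −(ℏ²/2m)ψ'' − λδ(x)ψ = Eψ from −ε to +ε: the ψ'' term gives ψ'(0⁺) − ψ'(0⁻) and the δ term gives −(2mλ/ℏ²)ψ(0).
With ψ ∝ e^{−κ|x|} this yields −2κ = −2mλ/ℏ², so κ = mλ/ℏ² = 4.836.

κ = 4.84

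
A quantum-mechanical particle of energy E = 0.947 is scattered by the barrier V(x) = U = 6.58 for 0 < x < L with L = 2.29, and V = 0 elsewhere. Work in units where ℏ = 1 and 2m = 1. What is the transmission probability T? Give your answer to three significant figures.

Since E < U the interior solution is evanescent with decay constant κ = √(2m(U − E))/ℏ = 2.373.
κL = 5.435, sinh(κL) = 114.7.
Matching ψ, ψ′ at both faces gives T = [1 + U² sinh²(κL) / (4E(U − E))]⁻¹ = 1/26670 = 0.0000375.

T = 0.0000375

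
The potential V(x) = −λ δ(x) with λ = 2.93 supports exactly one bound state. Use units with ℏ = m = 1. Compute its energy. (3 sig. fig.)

The bound state is ψ(x) = √κ e^{−κ|x|}. The derivative jump ψ'(0⁺) − ψ'(0⁻) = −(2mλ/ℏ²)ψ(0) fixes κ = mλ/ℏ² = 2.930.
Then E = −ℏ²κ²/(2m) = −mλ²/(2ℏ²) = -4.292.

E = -4.29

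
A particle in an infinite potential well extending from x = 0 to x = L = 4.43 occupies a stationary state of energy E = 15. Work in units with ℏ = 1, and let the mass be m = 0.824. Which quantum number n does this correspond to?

n = 7

For an infinite well E_n = n²π²ℏ²/(2mL²), so n = (L/πℏ)√(2mE).
n = (4.43/π) × √(2 × 0.824 × 15) = 7.011 → n = 7.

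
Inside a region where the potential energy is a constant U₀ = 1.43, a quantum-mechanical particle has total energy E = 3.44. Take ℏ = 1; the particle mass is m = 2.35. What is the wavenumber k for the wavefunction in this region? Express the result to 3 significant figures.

With E > U₀ the solution is oscillatory, ψ ∝ e^{±ikx} with k = √(2m(E − U₀))/ℏ.
k = √(2 × 2.35 × 2.01) = 3.074.

k = 3.07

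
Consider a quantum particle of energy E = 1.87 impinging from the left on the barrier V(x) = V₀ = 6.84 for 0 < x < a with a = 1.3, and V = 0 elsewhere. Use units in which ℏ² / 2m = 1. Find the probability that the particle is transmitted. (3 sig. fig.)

T = 0.00962

Since E < V₀ the interior solution is evanescent with decay constant κ = √(2m(V₀ − E))/ℏ = 2.229.
κa = 2.898, sinh(κa) = 9.043.
Matching ψ, ψ′ at both faces gives T = [1 + V₀² sinh²(κa) / (4E(V₀ − E))]⁻¹ = 1/103.9 = 0.00962.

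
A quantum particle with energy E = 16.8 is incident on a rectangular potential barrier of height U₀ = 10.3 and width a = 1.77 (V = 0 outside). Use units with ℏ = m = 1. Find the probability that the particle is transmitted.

T = 0.998

Above the barrier the interior wavenumber is k₂ = √(2m(E − U₀))/ℏ = 3.606, giving phase k₂a = 6.382.
Matching at both interfaces gives T⁻¹ = 1 + U₀² sin²(k₂a) / [4E(E − U₀)] = 1.002, hence T = 0.998.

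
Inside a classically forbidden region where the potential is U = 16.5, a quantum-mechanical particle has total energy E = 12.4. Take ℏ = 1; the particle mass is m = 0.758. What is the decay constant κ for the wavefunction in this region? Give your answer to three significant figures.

κ = 2.49

Since E < U the TISE in this region is ψ'' = κ²ψ with κ = √(2m(U − E))/ℏ.
κ = √(2 × 0.758 × 4.1) = 2.493.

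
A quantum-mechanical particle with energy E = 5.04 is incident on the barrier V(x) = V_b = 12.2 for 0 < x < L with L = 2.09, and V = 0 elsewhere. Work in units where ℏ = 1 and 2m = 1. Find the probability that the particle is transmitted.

E < V_b: inside the barrier ψ ∝ e^{±κx} with κ = √(2m(V_b − E))/ℏ = 2.676.
κL = 5.592, sinh(κL) = 134.2.
The exact tunnelling result is T⁻¹ = 1 + V_b² sinh²(κL) / [4E(V_b − E)] = 18570, so T = 0.0000538.

T = 0.0000538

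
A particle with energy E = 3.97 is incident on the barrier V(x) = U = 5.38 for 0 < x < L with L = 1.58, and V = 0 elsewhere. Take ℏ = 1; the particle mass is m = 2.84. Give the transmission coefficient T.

T = 0.000404

E < U: inside the barrier ψ ∝ e^{±κx} with κ = √(2m(U − E))/ℏ = 2.830.
κL = 4.471, sinh(κL) = 43.73.
The exact tunnelling result is T⁻¹ = 1 + U² sinh²(κL) / [4E(U − E)] = 2473, so T = 0.000404.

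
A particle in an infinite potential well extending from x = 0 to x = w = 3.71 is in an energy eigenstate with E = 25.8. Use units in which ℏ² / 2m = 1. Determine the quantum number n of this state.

For an infinite well E_n = n²π²ℏ²/(2mw²), so n = (w/πℏ)√(2mE).
n = (3.71/π) × √(2 × 0.5 × 25.8) = 5.998 → n = 6.

n = 6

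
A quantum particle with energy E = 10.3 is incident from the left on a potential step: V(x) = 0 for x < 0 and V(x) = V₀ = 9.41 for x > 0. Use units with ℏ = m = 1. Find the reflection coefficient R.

R = 0.298

The wavenumbers are k₁ = √(2mE)/ℏ = 4.539 on the left and k₂ = √(2m(E − V₀))/ℏ = 1.334 on the right.
Matching ψ and ψ′ at x = 0 gives r = (k₁ − k₂)/(k₁ + k₂), so R = r² = 0.2977 and T = 1 − R = 0.7023.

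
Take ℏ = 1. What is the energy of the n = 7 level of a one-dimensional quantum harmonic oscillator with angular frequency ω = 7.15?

The oscillator eigenvalues are E_n = ℏω(n + ½), so E_7 = 7.15 × 7.5 = 53.63.

E = 53.6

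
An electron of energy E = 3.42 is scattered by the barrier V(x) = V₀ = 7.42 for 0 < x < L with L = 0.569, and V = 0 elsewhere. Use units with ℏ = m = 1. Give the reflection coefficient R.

R = 0.853

Since E < V₀ the interior solution is evanescent with decay constant κ = √(2m(V₀ − E))/ℏ = 2.828.
κL = 1.609, sinh(κL) = 2.400.
The exact tunnelling result is T⁻¹ = 1 + V₀² sinh²(κL) / [4E(V₀ − E)] = 6.795, so T = 0.147.
R = 1 − T = 0.853.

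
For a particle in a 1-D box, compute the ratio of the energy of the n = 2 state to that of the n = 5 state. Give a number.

0.16

E_n = n²π²ℏ²/(2mL²) so the ratio is n₂²/n₁² = 4/25 = 0.16.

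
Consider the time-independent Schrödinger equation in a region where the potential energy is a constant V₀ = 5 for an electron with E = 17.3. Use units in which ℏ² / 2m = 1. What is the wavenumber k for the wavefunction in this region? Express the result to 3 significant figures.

k = 3.51

With E > V₀ the solution is oscillatory, ψ ∝ e^{±ikx} with k = √(2m(E − V₀))/ℏ.
k = √(2 × 0.5 × 12.3) = 3.507.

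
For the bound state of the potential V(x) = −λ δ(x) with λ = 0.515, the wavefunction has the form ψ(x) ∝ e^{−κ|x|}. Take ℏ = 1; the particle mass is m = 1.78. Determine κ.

κ = 0.917

Integrating the TISE across x = 0 gives the cusp condition ψ'(0⁺) − ψ'(0⁻) = −(2mλ/ℏ²)ψ(0).
With ψ ∝ e^{−κ|x|} this yields −2κ = −2mλ/ℏ², so κ = mλ/ℏ² = 0.9167.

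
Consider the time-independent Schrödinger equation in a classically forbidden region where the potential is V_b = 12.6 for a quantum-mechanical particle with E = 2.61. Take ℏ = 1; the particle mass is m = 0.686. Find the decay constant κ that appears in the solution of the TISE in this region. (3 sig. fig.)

Since E < V_b the TISE in this region is ψ'' = κ²ψ with κ = √(2m(V_b − E))/ℏ.
κ = √(2 × 0.686 × 9.99) = 3.702.

κ = 3.70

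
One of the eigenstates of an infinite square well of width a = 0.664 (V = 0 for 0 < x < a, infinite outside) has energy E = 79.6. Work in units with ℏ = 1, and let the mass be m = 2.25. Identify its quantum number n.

n = 4

For an infinite well E_n = n²π²ℏ²/(2ma²), so n = (a/πℏ)√(2mE).
n = (0.664/π) × √(2 × 2.25 × 79.6) = 4.000 → n = 4.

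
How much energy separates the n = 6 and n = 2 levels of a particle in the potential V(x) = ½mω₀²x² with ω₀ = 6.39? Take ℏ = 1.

E_n = ℏω₀(n + ½), so ΔE = (6 − 2) ℏω₀ = 4 × 6.39 = 25.56.

ΔE = 25.6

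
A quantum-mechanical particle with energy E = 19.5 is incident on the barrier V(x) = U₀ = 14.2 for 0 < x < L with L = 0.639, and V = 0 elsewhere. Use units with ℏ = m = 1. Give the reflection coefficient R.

E > U₀: inside the barrier k₂ = √(2m(E − U₀))/ℏ = 3.256, k₂L = 2.080.
Matching at both interfaces gives T⁻¹ = 1 + U₀² sin²(k₂L) / [4E(E − U₀)] = 1.372, hence T = 0.729.
R = 1 − T = 0.271.

R = 0.271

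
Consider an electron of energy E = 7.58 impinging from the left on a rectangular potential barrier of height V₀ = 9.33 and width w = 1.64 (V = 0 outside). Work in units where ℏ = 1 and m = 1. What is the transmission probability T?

Since E < V₀ the interior solution is evanescent with decay constant κ = √(2m(V₀ − E))/ℏ = 1.871.
κw = 3.068, sinh(κw) = 10.73.
The exact tunnelling result is T⁻¹ = 1 + V₀² sinh²(κw) / [4E(V₀ − E)] = 189.8, so T = 0.00527.

T = 0.00527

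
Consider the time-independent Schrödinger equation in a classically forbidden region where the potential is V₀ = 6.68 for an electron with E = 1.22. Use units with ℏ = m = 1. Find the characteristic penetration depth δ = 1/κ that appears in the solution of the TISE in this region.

δ = 0.303

Since E < V₀ the TISE in this region is ψ'' = κ²ψ with κ = √(2m(V₀ − E))/ℏ.
κ = √(2 × 1 × 5.46) = 3.305. The penetration depth is δ = 1/κ = 0.303.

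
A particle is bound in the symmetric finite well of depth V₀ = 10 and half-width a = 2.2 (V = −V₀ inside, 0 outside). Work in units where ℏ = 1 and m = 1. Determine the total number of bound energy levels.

N = 7

Define the well-strength parameter z₀ = (a/ℏ)√(2mV₀) = 2.2 × √(2·1·10) = 9.839.
A new bound state (alternating even/odd) appears each time z₀ passes a multiple of π/2, so N = ⌊2z₀/π⌋ + 1 = ⌊6.264⌋ + 1 = 7.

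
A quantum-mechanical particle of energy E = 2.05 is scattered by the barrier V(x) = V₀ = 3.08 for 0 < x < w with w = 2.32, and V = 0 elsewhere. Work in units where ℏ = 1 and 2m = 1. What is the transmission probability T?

T = 0.0317

Since E < V₀ the interior solution is evanescent with decay constant κ = √(2m(V₀ − E))/ℏ = 1.015.
κw = 2.355, sinh(κw) = 5.219.
Matching ψ, ψ′ at both faces gives T = [1 + V₀² sinh²(κw) / (4E(V₀ − E))]⁻¹ = 1/31.60 = 0.0317.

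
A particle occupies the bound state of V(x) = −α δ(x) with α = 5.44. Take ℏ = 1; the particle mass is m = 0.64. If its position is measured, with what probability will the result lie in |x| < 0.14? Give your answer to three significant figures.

The normalised bound state is ψ = √κ e^{−κ|x|} with κ = mα/ℏ² = 3.482.
P(|x| < d) = ∫_{−d}^{d} κ e^{−2κ|x|} dx = 1 − e^{−2κd} = 1 − e^{−0.9748} = 0.6228.

P = 0.623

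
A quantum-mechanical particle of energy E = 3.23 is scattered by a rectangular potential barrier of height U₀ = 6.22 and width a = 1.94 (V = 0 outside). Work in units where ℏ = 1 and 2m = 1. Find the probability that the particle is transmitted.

Since E < U₀ the interior solution is evanescent with decay constant κ = √(2m(U₀ − E))/ℏ = 1.729.
κa = 3.355, sinh(κa) = 14.30.
Matching ψ, ψ′ at both faces gives T = [1 + U₀² sinh²(κa) / (4E(U₀ − E))]⁻¹ = 1/205.8 = 0.00486.

T = 0.00486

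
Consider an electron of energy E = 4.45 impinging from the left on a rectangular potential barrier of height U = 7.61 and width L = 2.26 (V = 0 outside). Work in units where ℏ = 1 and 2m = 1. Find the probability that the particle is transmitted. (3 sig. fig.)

Since E < U the interior solution is evanescent with decay constant κ = √(2m(U − E))/ℏ = 1.778.
κL = 4.017, sinh(κL) = 27.77.
The exact tunnelling result is T⁻¹ = 1 + U² sinh²(κL) / [4E(U − E)] = 795.0, so T = 0.00126.

T = 0.00126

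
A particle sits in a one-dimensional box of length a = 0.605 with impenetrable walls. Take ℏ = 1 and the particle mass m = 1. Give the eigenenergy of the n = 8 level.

The infinite-well eigenfunctions ψ_n = √(2/a) sin(nπx/a) vanish at both walls, giving E_n = n²π²ℏ²/(2ma²).
E_8 = 8² × π² / (2 × 1 × 0.605²) = 862.9.

E = 863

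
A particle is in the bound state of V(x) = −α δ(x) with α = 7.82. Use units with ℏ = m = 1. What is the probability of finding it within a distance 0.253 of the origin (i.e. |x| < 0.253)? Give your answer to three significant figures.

The normalised bound state is ψ = √κ e^{−κ|x|} with κ = mα/ℏ² = 7.820.
P(|x| < d) = ∫_{−d}^{d} κ e^{−2κ|x|} dx = 1 − e^{−2κd} = 1 − e^{−3.957} = 0.9809.

P = 0.981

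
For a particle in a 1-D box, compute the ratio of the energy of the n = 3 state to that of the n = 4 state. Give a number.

Since E_n ∝ n², the ratio is (3/4)² = 0.5625.

0.5625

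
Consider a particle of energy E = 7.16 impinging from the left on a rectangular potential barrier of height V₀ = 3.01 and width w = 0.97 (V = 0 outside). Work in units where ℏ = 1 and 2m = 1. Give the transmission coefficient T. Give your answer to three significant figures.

T = 0.940

E > V₀: inside the barrier k₂ = √(2m(E − V₀))/ℏ = 2.037, k₂w = 1.976.
Matching at both interfaces gives T⁻¹ = 1 + V₀² sin²(k₂w) / [4E(E − V₀)] = 1.064, hence T = 0.940.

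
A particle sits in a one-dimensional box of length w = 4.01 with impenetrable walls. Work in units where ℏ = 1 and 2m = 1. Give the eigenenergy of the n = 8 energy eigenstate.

E = 39.3

Requiring ψ(0) = ψ(w) = 0 quantises k = nπ/w, hence E_n = ℏ²k²/2m = n²π²ℏ²/(2mw²).
E_8 = 8² × π² / (2 × 0.5 × 4.01²) = 39.28.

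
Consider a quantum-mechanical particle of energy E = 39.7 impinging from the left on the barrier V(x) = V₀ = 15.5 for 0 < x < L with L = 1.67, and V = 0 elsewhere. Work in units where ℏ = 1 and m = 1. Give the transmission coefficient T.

E > V₀: inside the barrier k₂ = √(2m(E − V₀))/ℏ = 6.957, k₂L = 11.62.
Matching at both interfaces gives T⁻¹ = 1 + V₀² sin²(k₂L) / [4E(E − V₀)] = 1.041, hence T = 0.960.

T = 0.960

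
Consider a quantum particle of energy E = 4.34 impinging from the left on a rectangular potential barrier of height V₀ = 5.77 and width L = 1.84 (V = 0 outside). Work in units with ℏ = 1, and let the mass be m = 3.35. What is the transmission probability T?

T = 0.0000337

Since E < V₀ the interior solution is evanescent with decay constant κ = √(2m(V₀ − E))/ℏ = 3.095.
κL = 5.695, sinh(κL) = 148.7.
The exact tunnelling result is T⁻¹ = 1 + V₀² sinh²(κL) / [4E(V₀ − E)] = 29670, so T = 0.0000337.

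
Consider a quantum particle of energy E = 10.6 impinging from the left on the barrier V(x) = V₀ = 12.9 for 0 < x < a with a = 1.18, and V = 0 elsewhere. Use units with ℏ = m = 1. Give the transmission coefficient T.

T = 0.0148

Since E < V₀ the interior solution is evanescent with decay constant κ = √(2m(V₀ − E))/ℏ = 2.145.
κa = 2.531, sinh(κa) = 6.242.
Matching ψ, ψ′ at both faces gives T = [1 + V₀² sinh²(κa) / (4E(V₀ − E))]⁻¹ = 1/67.49 = 0.0148.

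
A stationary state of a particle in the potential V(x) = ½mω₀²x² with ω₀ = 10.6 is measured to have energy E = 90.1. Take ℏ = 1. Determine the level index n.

Invert E_n = (n + ½)ℏω₀: n = E/ℏω₀ − ½ = 8.000, so n = 8.

n = 8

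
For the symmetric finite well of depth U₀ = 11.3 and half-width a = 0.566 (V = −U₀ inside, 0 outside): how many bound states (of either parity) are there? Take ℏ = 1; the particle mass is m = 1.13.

The dimensionless depth is z₀ = a√(2mU₀)/ℏ = 0.566 × √(25.54) = 2.860.
The even/odd transcendental equations gain one root per π/2 in z₀, giving N = 1 + ⌊2z₀/π⌋ = 1 + ⌊1.821⌋ = 2.

N = 2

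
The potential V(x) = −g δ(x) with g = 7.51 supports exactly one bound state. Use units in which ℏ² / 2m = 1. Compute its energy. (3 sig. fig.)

The bound state is ψ(x) = √κ e^{−κ|x|}. The derivative jump ψ'(0⁺) − ψ'(0⁻) = −(2mg/ℏ²)ψ(0) fixes κ = mg/ℏ² = 3.755.
Then E = −ℏ²κ²/(2m) = −mg²/(2ℏ²) = -14.10.

E = -14.1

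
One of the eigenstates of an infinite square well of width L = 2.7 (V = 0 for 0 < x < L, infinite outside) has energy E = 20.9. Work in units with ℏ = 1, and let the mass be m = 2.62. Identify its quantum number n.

n = 9

From E_n = n²π²ℏ²/(2mL²) invert to n = √(2mL²E)/(πℏ).
n = (2.7/π) × √(2 × 2.62 × 20.9) = 8.994 → n = 9.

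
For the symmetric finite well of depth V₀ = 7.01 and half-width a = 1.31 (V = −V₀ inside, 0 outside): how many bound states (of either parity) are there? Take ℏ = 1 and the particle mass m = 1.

The dimensionless depth is z₀ = a√(2mV₀)/ℏ = 1.31 × √(14.02) = 4.905.
The even/odd transcendental equations gain one root per π/2 in z₀, giving N = 1 + ⌊2z₀/π⌋ = 1 + ⌊3.123⌋ = 4.

N = 4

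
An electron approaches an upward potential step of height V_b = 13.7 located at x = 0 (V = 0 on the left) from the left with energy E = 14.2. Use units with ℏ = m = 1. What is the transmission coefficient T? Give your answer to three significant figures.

T = 0.532

On each side the TISE gives plane waves with k = √(2m(E − V))/ℏ: k₁ = √(2·1·14.2) = 5.329, k₂ = √(2·1·0.5) = 1.000.
Continuity of ψ and ψ′ at the step yields the reflection amplitude r = (k₁ − k₂)/(k₁ + k₂) = 0.6840; thus R = |r|² = 0.4679, T = 0.5321.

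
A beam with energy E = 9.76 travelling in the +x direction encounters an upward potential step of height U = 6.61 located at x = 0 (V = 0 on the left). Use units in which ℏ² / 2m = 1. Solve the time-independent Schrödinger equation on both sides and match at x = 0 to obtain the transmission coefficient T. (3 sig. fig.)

T = 0.924

The wavenumbers are k₁ = √(2mE)/ℏ = 3.124 on the left and k₂ = √(2m(E − U))/ℏ = 1.775 on the right.
Matching ψ and ψ′ at x = 0 gives r = (k₁ − k₂)/(k₁ + k₂), so R = r² = 0.07586 and T = 1 − R = 0.9241.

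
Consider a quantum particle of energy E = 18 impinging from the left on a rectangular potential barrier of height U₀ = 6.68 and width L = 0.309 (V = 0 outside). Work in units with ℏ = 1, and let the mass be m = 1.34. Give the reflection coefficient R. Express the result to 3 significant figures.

R = 0.0511

Above the barrier the interior wavenumber is k₂ = √(2m(E − U₀))/ℏ = 5.508, giving phase k₂L = 1.702.
Matching at both interfaces gives T⁻¹ = 1 + U₀² sin²(k₂L) / [4E(E − U₀)] = 1.054, hence T = 0.949.
R = 1 − T = 0.0511.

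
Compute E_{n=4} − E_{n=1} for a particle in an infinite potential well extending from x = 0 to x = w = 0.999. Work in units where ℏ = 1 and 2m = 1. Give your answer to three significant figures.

ΔE = 148

E_n = n²π²ℏ²/(2mw²), so ΔE = (4² − 1²) π²ℏ²/(2mw²).
ΔE = 15 × π² / (2 × 0.5 × 0.999²) = 148.3.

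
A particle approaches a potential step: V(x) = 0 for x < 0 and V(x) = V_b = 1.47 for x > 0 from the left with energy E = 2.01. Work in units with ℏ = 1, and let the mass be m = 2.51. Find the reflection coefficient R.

R = 0.101

The wavenumbers are k₁ = √(2mE)/ℏ = 3.177 on the left and k₂ = √(2m(E − V_b))/ℏ = 1.646 on the right.
Matching ψ and ψ′ at x = 0 gives r = (k₁ − k₂)/(k₁ + k₂), so R = r² = 0.1006 and T = 1 − R = 0.8994.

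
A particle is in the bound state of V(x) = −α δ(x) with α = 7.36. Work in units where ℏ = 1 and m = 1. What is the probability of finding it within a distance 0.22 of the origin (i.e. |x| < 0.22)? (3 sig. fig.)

The normalised bound state is ψ = √κ e^{−κ|x|} with κ = mα/ℏ² = 7.360.
P(|x| < d) = ∫_{−d}^{d} κ e^{−2κ|x|} dx = 1 − e^{−2κd} = 1 − e^{−3.238} = 0.9608.

P = 0.961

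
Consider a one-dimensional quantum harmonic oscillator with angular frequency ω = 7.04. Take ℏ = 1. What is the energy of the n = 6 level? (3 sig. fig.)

E = 45.8

The oscillator eigenvalues are E_n = ℏω(n + ½), so E_6 = 7.04 × 6.5 = 45.76.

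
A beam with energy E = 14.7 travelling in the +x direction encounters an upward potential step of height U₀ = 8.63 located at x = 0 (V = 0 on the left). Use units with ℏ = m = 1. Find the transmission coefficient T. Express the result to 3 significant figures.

The wavenumbers are k₁ = √(2mE)/ℏ = 5.422 on the left and k₂ = √(2m(E − U₀))/ℏ = 3.484 on the right.
Continuity of ψ and ψ′ at the step yields the reflection amplitude r = (k₁ − k₂)/(k₁ + k₂) = 0.2176; thus R = |r|² = 0.04734, T = 0.9527.

T = 0.953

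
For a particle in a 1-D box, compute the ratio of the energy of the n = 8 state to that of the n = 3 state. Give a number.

7.11111

Since E_n ∝ n², the ratio is (8/3)² = 7.11111.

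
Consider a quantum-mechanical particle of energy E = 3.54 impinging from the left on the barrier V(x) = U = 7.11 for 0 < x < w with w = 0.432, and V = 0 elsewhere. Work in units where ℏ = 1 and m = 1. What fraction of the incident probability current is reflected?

E < U: inside the barrier ψ ∝ e^{±κx} with κ = √(2m(U − E))/ℏ = 2.672.
κw = 1.154, sinh(κw) = 1.428.
Matching ψ, ψ′ at both faces gives T = [1 + U² sinh²(κw) / (4E(U − E))]⁻¹ = 1/3.040 = 0.329.
R = 1 − T = 0.671.

R = 0.671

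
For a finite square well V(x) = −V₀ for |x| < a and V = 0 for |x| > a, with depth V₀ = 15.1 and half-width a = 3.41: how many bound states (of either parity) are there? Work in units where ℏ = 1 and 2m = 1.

N = 9

Define the well-strength parameter z₀ = (a/ℏ)√(2mV₀) = 3.41 × √(2·0.5·15.1) = 13.25.
The even/odd transcendental equations gain one root per π/2 in z₀, giving N = 1 + ⌊2z₀/π⌋ = 1 + ⌊8.436⌋ = 9.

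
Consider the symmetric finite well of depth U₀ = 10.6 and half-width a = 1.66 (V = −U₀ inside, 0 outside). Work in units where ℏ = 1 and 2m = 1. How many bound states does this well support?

N = 4

Define the well-strength parameter z₀ = (a/ℏ)√(2mU₀) = 1.66 × √(2·0.5·10.6) = 5.405.
The even/odd transcendental equations gain one root per π/2 in z₀, giving N = 1 + ⌊2z₀/π⌋ = 1 + ⌊3.441⌋ = 4.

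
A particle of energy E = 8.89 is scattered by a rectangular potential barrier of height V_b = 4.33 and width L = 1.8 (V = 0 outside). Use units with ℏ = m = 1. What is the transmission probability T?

E > V_b: inside the barrier k₂ = √(2m(E − V_b))/ℏ = 3.020, k₂L = 5.436.
T = [1 + V_b² sin²(k₂L) / (4E(E − V_b))]⁻¹ = 1/1.065 = 0.939.

T = 0.939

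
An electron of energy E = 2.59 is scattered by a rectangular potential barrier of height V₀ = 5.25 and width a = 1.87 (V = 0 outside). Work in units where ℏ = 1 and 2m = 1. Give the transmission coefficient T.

Since E < V₀ the interior solution is evanescent with decay constant κ = √(2m(V₀ − E))/ℏ = 1.631.
κa = 3.050, sinh(κa) = 10.53.
Matching ψ, ψ′ at both faces gives T = [1 + V₀² sinh²(κa) / (4E(V₀ − E))]⁻¹ = 1/112.0 = 0.00893.

T = 0.00893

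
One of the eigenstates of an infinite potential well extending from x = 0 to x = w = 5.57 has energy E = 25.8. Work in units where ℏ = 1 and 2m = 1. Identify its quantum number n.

From E_n = n²π²ℏ²/(2mw²) invert to n = √(2mw²E)/(πℏ).
n = (5.57/π) × √(2 × 0.5 × 25.8) = 9.006 → n = 9.

n = 9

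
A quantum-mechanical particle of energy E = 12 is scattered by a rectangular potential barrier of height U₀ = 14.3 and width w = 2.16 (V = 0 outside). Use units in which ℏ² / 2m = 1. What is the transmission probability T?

T = 0.00308

E < U₀: inside the barrier ψ ∝ e^{±κx} with κ = √(2m(U₀ − E))/ℏ = 1.517.
κw = 3.276, sinh(κw) = 13.21.
Matching ψ, ψ′ at both faces gives T = [1 + U₀² sinh²(κw) / (4E(U₀ − E))]⁻¹ = 1/324.4 = 0.00308.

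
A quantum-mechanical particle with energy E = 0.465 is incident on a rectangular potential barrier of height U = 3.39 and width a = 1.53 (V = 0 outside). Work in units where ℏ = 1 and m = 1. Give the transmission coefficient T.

Since E < U the interior solution is evanescent with decay constant κ = √(2m(U − E))/ℏ = 2.419.
κa = 3.701, sinh(κa) = 20.22.
Matching ψ, ψ′ at both faces gives T = [1 + U² sinh²(κa) / (4E(U − E))]⁻¹ = 1/864.9 = 0.00116.

T = 0.00116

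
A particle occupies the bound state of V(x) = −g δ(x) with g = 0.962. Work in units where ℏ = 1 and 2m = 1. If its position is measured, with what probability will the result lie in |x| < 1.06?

The normalised bound state is ψ = √κ e^{−κ|x|} with κ = mg/ℏ² = 0.4810.
P(|x| < d) = ∫_{−d}^{d} κ e^{−2κ|x|} dx = 1 − e^{−2κd} = 1 − e^{−1.020} = 0.6393.

P = 0.639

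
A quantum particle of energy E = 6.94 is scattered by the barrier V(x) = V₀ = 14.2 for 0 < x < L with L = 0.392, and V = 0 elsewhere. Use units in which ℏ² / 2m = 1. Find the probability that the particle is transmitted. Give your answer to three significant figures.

T = 0.385

E < V₀: inside the barrier ψ ∝ e^{±κx} with κ = √(2m(V₀ − E))/ℏ = 2.694.
κL = 1.056, sinh(κL) = 1.264.
The exact tunnelling result is T⁻¹ = 1 + V₀² sinh²(κL) / [4E(V₀ − E)] = 2.598, so T = 0.385.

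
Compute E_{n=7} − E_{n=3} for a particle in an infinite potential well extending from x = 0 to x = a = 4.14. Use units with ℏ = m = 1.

E_n = n²π²ℏ²/(2ma²), so ΔE = (7² − 3²) π²ℏ²/(2ma²).
ΔE = 40 × π² / (2 × 1 × 4.14²) = 11.52.

ΔE = 11.5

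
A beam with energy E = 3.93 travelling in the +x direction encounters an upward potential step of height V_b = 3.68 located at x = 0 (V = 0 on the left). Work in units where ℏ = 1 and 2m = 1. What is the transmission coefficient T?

On each side the TISE gives plane waves with k = √(2m(E − V))/ℏ: k₁ = √(2·½·3.93) = 1.982, k₂ = √(2·½·0.25) = 0.5000.
Matching ψ and ψ′ at x = 0 gives r = (k₁ − k₂)/(k₁ + k₂), so R = r² = 0.3566 and T = 1 − R = 0.6434.

T = 0.643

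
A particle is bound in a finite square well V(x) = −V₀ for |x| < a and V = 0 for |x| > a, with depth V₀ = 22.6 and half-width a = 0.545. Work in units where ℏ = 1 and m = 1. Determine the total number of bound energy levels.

N = 3

The dimensionless depth is z₀ = a√(2mV₀)/ℏ = 0.545 × √(45.20) = 3.664.
A new bound state (alternating even/odd) appears each time z₀ passes a multiple of π/2, so N = ⌊2z₀/π⌋ + 1 = ⌊2.333⌋ + 1 = 3.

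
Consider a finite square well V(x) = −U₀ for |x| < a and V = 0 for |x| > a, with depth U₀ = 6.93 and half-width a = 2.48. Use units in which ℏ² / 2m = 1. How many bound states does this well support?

Define the well-strength parameter z₀ = (a/ℏ)√(2mU₀) = 2.48 × √(2·0.5·6.93) = 6.529.
A new bound state (alternating even/odd) appears each time z₀ passes a multiple of π/2, so N = ⌊2z₀/π⌋ + 1 = ⌊4.156⌋ + 1 = 5.

N = 5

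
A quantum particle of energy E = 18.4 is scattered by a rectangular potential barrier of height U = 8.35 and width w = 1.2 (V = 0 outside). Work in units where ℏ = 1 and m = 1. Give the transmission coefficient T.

T = 0.945

E > U: inside the barrier k₂ = √(2m(E − U))/ℏ = 4.483, k₂w = 5.380.
Matching at both interfaces gives T⁻¹ = 1 + U² sin²(k₂w) / [4E(E − U)] = 1.058, hence T = 0.945.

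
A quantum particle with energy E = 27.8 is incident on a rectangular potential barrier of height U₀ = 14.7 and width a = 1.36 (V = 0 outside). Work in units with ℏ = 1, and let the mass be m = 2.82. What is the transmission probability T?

E > U₀: inside the barrier k₂ = √(2m(E − U₀))/ℏ = 8.596, k₂a = 11.69.
T = [1 + U₀² sin²(k₂a) / (4E(E − U₀))]⁻¹ = 1/1.088 = 0.919.

T = 0.919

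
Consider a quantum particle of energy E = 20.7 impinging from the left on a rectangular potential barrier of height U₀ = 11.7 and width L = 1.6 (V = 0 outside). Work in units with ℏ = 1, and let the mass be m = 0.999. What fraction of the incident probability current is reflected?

R = 0.0407

E > U₀: inside the barrier k₂ = √(2m(E − U₀))/ℏ = 4.241, k₂L = 6.785.
Matching at both interfaces gives T⁻¹ = 1 + U₀² sin²(k₂L) / [4E(E − U₀)] = 1.042, hence T = 0.959.
R = 1 − T = 0.0407.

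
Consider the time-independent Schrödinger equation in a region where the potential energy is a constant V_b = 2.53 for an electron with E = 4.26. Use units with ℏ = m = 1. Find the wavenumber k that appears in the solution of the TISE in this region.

With E > V_b the solution is oscillatory, ψ ∝ e^{±ikx} with k = √(2m(E − V_b))/ℏ.
k = √(2 × 1 × 1.73) = 1.860.

k = 1.86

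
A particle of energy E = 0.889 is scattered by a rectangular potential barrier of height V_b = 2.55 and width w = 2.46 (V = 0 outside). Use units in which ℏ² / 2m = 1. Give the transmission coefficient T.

T = 0.00639

Since E < V_b the interior solution is evanescent with decay constant κ = √(2m(V_b − E))/ℏ = 1.289.
κw = 3.170, sinh(κw) = 11.89.
Matching ψ, ψ′ at both faces gives T = [1 + V_b² sinh²(κw) / (4E(V_b − E))]⁻¹ = 1/156.6 = 0.00639.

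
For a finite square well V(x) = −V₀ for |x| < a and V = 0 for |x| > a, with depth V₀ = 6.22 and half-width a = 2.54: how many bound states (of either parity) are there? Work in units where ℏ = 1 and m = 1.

N = 6

Define the well-strength parameter z₀ = (a/ℏ)√(2mV₀) = 2.54 × √(2·1·6.22) = 8.959.
The even/odd transcendental equations gain one root per π/2 in z₀, giving N = 1 + ⌊2z₀/π⌋ = 1 + ⌊5.703⌋ = 6.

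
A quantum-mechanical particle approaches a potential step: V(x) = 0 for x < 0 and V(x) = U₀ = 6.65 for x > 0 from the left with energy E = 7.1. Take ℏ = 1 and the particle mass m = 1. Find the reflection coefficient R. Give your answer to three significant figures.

The wavenumbers are k₁ = √(2mE)/ℏ = 3.768 on the left and k₂ = √(2m(E − U₀))/ℏ = 0.9487 on the right.
Continuity of ψ and ψ′ at the step yields the reflection amplitude r = (k₁ − k₂)/(k₁ + k₂) = 0.5978; thus R = |r|² = 0.3573, T = 0.6427.

R = 0.357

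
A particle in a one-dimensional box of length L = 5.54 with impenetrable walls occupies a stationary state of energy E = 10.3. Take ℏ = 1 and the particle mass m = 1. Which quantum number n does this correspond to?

For an infinite well E_n = n²π²ℏ²/(2mL²), so n = (L/πℏ)√(2mE).
n = (5.54/π) × √(2 × 1 × 10.3) = 8.004 → n = 8.

n = 8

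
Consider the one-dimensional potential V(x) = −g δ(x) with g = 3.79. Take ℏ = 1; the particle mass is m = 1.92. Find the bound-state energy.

For x ≠ 0 the bound state is ψ ∝ e^{−κ|x|}; integrating the TISE across the delta gives the cusp condition 2κ = 2mg/ℏ², so κ = 7.277.
Then E = −ℏ²κ²/(2m) = −mg²/(2ℏ²) = -13.79.

E = -13.8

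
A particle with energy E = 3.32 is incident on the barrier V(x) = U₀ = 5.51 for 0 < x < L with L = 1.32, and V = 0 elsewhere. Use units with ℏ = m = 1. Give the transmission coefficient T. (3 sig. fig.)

T = 0.0152

Since E < U₀ the interior solution is evanescent with decay constant κ = √(2m(U₀ − E))/ℏ = 2.093.
κL = 2.763, sinh(κL) = 7.889.
The exact tunnelling result is T⁻¹ = 1 + U₀² sinh²(κL) / [4E(U₀ − E)] = 65.96, so T = 0.0152.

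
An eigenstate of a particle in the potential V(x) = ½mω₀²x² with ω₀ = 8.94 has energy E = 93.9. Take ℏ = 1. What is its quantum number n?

n = 10

Invert E_n = (n + ½)ℏω₀: n = E/ℏω₀ − ½ = 10.003, so n = 10.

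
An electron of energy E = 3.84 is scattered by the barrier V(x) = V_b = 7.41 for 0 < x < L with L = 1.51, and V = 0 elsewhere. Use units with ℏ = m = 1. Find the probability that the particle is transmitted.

Since E < V_b the interior solution is evanescent with decay constant κ = √(2m(V_b − E))/ℏ = 2.672.
κL = 4.035, sinh(κL) = 28.26.
The exact tunnelling result is T⁻¹ = 1 + V_b² sinh²(κL) / [4E(V_b − E)] = 800.6, so T = 0.00125.

T = 0.00125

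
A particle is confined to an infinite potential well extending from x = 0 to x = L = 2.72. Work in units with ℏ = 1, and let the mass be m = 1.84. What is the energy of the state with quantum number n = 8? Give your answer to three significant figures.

Requiring ψ(0) = ψ(L) = 0 quantises k = nπ/L, hence E_n = ℏ²k²/2m = n²π²ℏ²/(2mL²).
E_8 = 8² × π² / (2 × 1.84 × 2.72²) = 23.20.

E = 23.2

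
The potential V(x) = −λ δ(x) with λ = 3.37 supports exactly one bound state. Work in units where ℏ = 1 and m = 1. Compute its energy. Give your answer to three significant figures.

E = -5.68

The bound state is ψ(x) = √κ e^{−κ|x|}. The derivative jump ψ'(0⁺) − ψ'(0⁻) = −(2mλ/ℏ²)ψ(0) fixes κ = mλ/ℏ² = 3.370.
Then E = −ℏ²κ²/(2m) = −mλ²/(2ℏ²) = -5.678.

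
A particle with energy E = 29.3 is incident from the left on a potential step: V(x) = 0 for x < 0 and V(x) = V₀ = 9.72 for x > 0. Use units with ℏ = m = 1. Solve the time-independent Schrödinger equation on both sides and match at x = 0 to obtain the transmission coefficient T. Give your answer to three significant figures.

On each side the TISE gives plane waves with k = √(2m(E − V))/ℏ: k₁ = √(2·1·29.3) = 7.655, k₂ = √(2·1·19.58) = 6.258.
Matching ψ and ψ′ at x = 0 gives r = (k₁ − k₂)/(k₁ + k₂), so R = r² = 0.01009 and T = 1 − R = 0.9899.

T = 0.990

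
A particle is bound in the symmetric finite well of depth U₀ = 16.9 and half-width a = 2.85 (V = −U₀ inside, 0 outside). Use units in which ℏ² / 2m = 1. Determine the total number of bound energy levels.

Define the well-strength parameter z₀ = (a/ℏ)√(2mU₀) = 2.85 × √(2·0.5·16.9) = 11.72.
A new bound state (alternating even/odd) appears each time z₀ passes a multiple of π/2, so N = ⌊2z₀/π⌋ + 1 = ⌊7.459⌋ + 1 = 8.

N = 8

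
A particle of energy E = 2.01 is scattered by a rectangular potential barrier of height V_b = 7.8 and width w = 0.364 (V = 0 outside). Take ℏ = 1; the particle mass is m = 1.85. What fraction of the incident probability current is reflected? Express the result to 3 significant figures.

Since E < V_b the interior solution is evanescent with decay constant κ = √(2m(V_b − E))/ℏ = 4.628.
κw = 1.685, sinh(κw) = 2.603.
Matching ψ, ψ′ at both faces gives T = [1 + V_b² sinh²(κw) / (4E(V_b − E))]⁻¹ = 1/9.854 = 0.101.
R = 1 − T = 0.899.

R = 0.899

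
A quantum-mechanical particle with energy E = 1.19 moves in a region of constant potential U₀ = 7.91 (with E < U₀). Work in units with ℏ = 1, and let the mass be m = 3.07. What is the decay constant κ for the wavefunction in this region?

κ = 6.42

Since E < U₀ the TISE in this region is ψ'' = κ²ψ with κ = √(2m(U₀ − E))/ℏ.
κ = √(2 × 3.07 × 6.72) = 6.423.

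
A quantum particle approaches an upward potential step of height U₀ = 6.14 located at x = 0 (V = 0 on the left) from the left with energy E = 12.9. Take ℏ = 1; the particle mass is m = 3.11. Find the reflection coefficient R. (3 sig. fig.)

The wavenumbers are k₁ = √(2mE)/ℏ = 8.958 on the left and k₂ = √(2m(E − U₀))/ℏ = 6.484 on the right.
Continuity of ψ and ψ′ at the step yields the reflection amplitude r = (k₁ − k₂)/(k₁ + k₂) = 0.1602; thus R = |r|² = 0.02565, T = 0.9743.

R = 0.0257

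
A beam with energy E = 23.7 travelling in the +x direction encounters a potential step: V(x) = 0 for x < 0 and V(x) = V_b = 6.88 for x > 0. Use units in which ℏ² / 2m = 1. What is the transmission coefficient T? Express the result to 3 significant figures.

The wavenumbers are k₁ = √(2mE)/ℏ = 4.868 on the left and k₂ = √(2m(E − V_b))/ℏ = 4.101 on the right.
Matching ψ and ψ′ at x = 0 gives r = (k₁ − k₂)/(k₁ + k₂), so R = r² = 0.007313 and T = 1 − R = 0.9927.

T = 0.993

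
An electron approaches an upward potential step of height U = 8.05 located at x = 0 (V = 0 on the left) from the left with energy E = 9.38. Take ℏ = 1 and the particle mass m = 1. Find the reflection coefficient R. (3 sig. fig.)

The wavenumbers are k₁ = √(2mE)/ℏ = 4.331 on the left and k₂ = √(2m(E − U))/ℏ = 1.631 on the right.
Continuity of ψ and ψ′ at the step yields the reflection amplitude r = (k₁ − k₂)/(k₁ + k₂) = 0.4529; thus R = |r|² = 0.2051, T = 0.7949.

R = 0.205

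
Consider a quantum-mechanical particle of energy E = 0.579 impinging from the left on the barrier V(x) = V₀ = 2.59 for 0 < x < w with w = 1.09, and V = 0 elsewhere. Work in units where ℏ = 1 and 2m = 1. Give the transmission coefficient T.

T = 0.122

E < V₀: inside the barrier ψ ∝ e^{±κx} with κ = √(2m(V₀ − E))/ℏ = 1.418.
κw = 1.546, sinh(κw) = 2.239.
The exact tunnelling result is T⁻¹ = 1 + V₀² sinh²(κw) / [4E(V₀ − E)] = 8.221, so T = 0.122.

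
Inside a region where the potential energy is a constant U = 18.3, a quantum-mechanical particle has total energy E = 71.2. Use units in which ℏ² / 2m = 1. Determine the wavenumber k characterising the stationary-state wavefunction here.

k = 7.27

With E > U the solution is oscillatory, ψ ∝ e^{±ikx} with k = √(2m(E − U))/ℏ.
k = √(2 × 0.5 × 52.9) = 7.273.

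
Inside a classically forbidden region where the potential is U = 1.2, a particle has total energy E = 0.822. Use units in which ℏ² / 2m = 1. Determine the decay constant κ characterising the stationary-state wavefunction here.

Since E < U the TISE in this region is ψ'' = κ²ψ with κ = √(2m(U − E))/ℏ.
κ = √(2 × 0.5 × 0.378) = 0.6148.

κ = 0.615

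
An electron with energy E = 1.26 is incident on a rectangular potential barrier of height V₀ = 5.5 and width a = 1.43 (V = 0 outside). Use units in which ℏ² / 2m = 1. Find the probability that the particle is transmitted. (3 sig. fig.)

T = 0.00781

E < V₀: inside the barrier ψ ∝ e^{±κx} with κ = √(2m(V₀ − E))/ℏ = 2.059.
κa = 2.945, sinh(κa) = 9.475.
The exact tunnelling result is T⁻¹ = 1 + V₀² sinh²(κa) / [4E(V₀ − E)] = 128.1, so T = 0.00781.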